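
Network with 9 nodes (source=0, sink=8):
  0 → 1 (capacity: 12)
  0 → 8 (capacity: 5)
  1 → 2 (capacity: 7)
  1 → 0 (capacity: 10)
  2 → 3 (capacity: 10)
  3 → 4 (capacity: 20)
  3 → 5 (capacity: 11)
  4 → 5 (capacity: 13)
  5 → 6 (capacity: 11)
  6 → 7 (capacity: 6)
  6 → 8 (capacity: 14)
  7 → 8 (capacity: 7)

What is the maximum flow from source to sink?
Maximum flow = 12

Max flow: 12

Flow assignment:
  0 → 1: 7/12
  0 → 8: 5/5
  1 → 2: 7/7
  2 → 3: 7/10
  3 → 5: 7/11
  5 → 6: 7/11
  6 → 8: 7/14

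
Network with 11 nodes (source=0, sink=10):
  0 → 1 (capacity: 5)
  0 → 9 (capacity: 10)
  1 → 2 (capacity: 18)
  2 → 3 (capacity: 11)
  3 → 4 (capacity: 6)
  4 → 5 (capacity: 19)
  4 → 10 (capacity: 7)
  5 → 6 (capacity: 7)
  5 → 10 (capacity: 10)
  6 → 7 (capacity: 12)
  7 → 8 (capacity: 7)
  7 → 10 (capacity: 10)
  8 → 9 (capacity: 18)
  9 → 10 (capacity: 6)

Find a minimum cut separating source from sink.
Min cut value = 11, edges: (0,1), (9,10)

Min cut value: 11
Partition: S = [0, 8, 9], T = [1, 2, 3, 4, 5, 6, 7, 10]
Cut edges: (0,1), (9,10)

By max-flow min-cut theorem, max flow = min cut = 11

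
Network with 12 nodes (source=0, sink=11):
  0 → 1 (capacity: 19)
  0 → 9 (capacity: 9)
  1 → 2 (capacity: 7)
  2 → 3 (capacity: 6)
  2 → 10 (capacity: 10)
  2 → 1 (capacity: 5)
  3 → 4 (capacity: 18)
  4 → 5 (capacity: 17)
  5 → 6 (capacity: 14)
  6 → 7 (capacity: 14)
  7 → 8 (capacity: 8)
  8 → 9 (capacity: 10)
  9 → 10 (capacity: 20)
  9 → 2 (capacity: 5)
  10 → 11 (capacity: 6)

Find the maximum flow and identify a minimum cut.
Max flow = 6, Min cut edges: (10,11)

Maximum flow: 6
Minimum cut: (10,11)
Partition: S = [0, 1, 2, 3, 4, 5, 6, 7, 8, 9, 10], T = [11]

Max-flow min-cut theorem verified: both equal 6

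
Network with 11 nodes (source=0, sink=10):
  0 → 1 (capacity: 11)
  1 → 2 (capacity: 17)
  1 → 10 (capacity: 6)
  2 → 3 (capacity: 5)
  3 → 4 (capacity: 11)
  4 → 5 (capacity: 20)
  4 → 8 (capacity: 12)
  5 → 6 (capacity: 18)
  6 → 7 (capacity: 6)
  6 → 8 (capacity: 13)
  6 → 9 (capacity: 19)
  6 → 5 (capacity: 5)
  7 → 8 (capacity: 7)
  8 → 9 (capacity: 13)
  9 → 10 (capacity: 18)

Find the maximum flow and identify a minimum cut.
Max flow = 11, Min cut edges: (1,10), (2,3)

Maximum flow: 11
Minimum cut: (1,10), (2,3)
Partition: S = [0, 1, 2], T = [3, 4, 5, 6, 7, 8, 9, 10]

Max-flow min-cut theorem verified: both equal 11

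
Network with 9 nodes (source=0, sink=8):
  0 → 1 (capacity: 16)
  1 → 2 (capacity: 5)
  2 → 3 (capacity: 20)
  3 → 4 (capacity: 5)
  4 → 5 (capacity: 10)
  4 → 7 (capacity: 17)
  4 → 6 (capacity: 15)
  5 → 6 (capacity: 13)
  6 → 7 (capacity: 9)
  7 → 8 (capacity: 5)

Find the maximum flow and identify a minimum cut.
Max flow = 5, Min cut edges: (7,8)

Maximum flow: 5
Minimum cut: (7,8)
Partition: S = [0, 1, 2, 3, 4, 5, 6, 7], T = [8]

Max-flow min-cut theorem verified: both equal 5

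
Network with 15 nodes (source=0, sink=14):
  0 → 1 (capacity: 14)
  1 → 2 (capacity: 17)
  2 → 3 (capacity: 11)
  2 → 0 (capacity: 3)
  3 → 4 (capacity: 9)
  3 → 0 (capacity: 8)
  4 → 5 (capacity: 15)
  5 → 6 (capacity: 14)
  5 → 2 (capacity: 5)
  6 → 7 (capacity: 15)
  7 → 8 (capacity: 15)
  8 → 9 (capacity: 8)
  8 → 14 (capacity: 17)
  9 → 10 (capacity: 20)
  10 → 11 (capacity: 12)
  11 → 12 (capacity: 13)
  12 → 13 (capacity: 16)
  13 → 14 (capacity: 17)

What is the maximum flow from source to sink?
Maximum flow = 9

Max flow: 9

Flow assignment:
  0 → 1: 11/14
  1 → 2: 11/17
  2 → 3: 9/11
  2 → 0: 2/3
  3 → 4: 9/9
  4 → 5: 9/15
  5 → 6: 9/14
  6 → 7: 9/15
  7 → 8: 9/15
  8 → 14: 9/17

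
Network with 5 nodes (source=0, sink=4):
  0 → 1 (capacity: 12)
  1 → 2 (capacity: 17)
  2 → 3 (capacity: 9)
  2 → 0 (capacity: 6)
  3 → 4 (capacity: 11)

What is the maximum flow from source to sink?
Maximum flow = 9

Max flow: 9

Flow assignment:
  0 → 1: 12/12
  1 → 2: 12/17
  2 → 3: 9/9
  2 → 0: 3/6
  3 → 4: 9/11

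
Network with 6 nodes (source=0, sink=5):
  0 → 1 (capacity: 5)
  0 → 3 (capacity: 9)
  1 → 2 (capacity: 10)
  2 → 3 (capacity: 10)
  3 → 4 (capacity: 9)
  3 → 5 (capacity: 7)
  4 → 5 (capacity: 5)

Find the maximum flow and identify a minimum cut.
Max flow = 12, Min cut edges: (3,5), (4,5)

Maximum flow: 12
Minimum cut: (3,5), (4,5)
Partition: S = [0, 1, 2, 3, 4], T = [5]

Max-flow min-cut theorem verified: both equal 12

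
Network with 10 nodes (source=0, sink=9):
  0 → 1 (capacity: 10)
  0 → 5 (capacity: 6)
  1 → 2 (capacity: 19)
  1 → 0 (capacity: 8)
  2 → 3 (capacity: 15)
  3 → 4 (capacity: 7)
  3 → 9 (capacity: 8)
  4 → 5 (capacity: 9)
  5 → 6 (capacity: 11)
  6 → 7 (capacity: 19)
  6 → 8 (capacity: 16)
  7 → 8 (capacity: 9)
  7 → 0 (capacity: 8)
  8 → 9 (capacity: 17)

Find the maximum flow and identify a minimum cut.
Max flow = 16, Min cut edges: (0,1), (0,5)

Maximum flow: 16
Minimum cut: (0,1), (0,5)
Partition: S = [0], T = [1, 2, 3, 4, 5, 6, 7, 8, 9]

Max-flow min-cut theorem verified: both equal 16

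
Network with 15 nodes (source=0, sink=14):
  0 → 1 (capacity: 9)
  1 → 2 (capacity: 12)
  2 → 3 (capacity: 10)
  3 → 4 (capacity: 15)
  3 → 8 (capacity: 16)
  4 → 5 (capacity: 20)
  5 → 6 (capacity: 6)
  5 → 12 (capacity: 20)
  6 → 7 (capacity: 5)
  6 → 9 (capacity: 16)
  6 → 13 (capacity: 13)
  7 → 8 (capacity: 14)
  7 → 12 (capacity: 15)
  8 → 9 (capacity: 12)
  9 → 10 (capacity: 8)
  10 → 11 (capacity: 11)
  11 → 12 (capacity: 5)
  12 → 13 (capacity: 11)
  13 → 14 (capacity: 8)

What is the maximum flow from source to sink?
Maximum flow = 8

Max flow: 8

Flow assignment:
  0 → 1: 8/9
  1 → 2: 8/12
  2 → 3: 8/10
  3 → 4: 8/15
  4 → 5: 8/20
  5 → 6: 5/6
  5 → 12: 3/20
  6 → 13: 5/13
  12 → 13: 3/11
  13 → 14: 8/8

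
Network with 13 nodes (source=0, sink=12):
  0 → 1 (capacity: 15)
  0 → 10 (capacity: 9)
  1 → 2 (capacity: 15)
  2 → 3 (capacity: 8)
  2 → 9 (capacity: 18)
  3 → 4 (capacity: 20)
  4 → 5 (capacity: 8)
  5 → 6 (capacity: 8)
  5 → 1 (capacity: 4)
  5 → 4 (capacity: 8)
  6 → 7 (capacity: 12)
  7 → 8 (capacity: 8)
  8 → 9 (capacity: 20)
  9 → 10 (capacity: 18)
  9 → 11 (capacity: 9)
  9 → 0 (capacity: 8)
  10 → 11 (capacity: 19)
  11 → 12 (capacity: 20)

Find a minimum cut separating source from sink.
Min cut value = 20, edges: (11,12)

Min cut value: 20
Partition: S = [0, 1, 2, 3, 4, 5, 6, 7, 8, 9, 10, 11], T = [12]
Cut edges: (11,12)

By max-flow min-cut theorem, max flow = min cut = 20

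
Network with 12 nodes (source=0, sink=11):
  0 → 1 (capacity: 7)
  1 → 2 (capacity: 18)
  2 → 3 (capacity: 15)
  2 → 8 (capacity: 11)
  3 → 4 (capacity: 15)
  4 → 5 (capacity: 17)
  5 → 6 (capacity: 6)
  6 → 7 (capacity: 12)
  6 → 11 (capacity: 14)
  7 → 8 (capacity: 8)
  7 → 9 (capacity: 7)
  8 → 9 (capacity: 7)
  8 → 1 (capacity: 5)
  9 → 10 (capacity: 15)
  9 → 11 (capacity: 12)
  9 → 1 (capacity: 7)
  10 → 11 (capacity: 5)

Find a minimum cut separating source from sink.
Min cut value = 7, edges: (0,1)

Min cut value: 7
Partition: S = [0], T = [1, 2, 3, 4, 5, 6, 7, 8, 9, 10, 11]
Cut edges: (0,1)

By max-flow min-cut theorem, max flow = min cut = 7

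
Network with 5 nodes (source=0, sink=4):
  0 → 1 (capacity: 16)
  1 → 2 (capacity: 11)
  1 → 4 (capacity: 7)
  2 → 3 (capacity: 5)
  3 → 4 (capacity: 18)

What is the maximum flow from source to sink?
Maximum flow = 12

Max flow: 12

Flow assignment:
  0 → 1: 12/16
  1 → 2: 5/11
  1 → 4: 7/7
  2 → 3: 5/5
  3 → 4: 5/18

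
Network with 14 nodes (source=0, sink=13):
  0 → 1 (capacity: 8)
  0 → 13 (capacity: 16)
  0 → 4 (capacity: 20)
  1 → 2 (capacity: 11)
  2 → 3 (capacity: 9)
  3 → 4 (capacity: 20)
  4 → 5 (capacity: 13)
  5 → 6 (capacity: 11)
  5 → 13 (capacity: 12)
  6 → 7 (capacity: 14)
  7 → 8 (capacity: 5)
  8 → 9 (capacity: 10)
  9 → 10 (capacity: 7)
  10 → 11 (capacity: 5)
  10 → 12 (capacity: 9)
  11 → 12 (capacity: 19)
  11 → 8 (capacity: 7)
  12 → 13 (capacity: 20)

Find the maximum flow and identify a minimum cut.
Max flow = 29, Min cut edges: (0,13), (4,5)

Maximum flow: 29
Minimum cut: (0,13), (4,5)
Partition: S = [0, 1, 2, 3, 4], T = [5, 6, 7, 8, 9, 10, 11, 12, 13]

Max-flow min-cut theorem verified: both equal 29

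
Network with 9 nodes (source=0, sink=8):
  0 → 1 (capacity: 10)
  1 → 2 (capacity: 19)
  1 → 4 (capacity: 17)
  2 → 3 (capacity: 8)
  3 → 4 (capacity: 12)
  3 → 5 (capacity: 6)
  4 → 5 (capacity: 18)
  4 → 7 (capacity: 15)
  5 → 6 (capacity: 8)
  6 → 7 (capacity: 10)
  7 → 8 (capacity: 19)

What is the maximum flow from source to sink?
Maximum flow = 10

Max flow: 10

Flow assignment:
  0 → 1: 10/10
  1 → 4: 10/17
  4 → 7: 10/15
  7 → 8: 10/19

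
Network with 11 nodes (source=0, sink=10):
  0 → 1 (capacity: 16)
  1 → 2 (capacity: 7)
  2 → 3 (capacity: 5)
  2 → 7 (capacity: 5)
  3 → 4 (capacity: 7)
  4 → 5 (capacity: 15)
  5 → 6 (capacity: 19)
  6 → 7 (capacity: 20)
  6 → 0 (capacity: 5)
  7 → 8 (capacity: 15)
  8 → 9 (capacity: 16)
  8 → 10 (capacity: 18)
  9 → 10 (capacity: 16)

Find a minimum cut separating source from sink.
Min cut value = 7, edges: (1,2)

Min cut value: 7
Partition: S = [0, 1], T = [2, 3, 4, 5, 6, 7, 8, 9, 10]
Cut edges: (1,2)

By max-flow min-cut theorem, max flow = min cut = 7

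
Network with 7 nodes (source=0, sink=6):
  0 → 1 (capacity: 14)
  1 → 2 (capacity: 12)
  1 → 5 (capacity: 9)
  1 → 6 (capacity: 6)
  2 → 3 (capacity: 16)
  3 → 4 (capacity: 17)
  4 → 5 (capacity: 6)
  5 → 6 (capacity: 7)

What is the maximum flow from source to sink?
Maximum flow = 13

Max flow: 13

Flow assignment:
  0 → 1: 13/14
  1 → 5: 7/9
  1 → 6: 6/6
  5 → 6: 7/7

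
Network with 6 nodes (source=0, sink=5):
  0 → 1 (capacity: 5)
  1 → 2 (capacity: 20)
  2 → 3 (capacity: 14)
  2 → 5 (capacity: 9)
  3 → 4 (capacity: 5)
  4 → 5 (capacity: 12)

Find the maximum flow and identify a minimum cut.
Max flow = 5, Min cut edges: (0,1)

Maximum flow: 5
Minimum cut: (0,1)
Partition: S = [0], T = [1, 2, 3, 4, 5]

Max-flow min-cut theorem verified: both equal 5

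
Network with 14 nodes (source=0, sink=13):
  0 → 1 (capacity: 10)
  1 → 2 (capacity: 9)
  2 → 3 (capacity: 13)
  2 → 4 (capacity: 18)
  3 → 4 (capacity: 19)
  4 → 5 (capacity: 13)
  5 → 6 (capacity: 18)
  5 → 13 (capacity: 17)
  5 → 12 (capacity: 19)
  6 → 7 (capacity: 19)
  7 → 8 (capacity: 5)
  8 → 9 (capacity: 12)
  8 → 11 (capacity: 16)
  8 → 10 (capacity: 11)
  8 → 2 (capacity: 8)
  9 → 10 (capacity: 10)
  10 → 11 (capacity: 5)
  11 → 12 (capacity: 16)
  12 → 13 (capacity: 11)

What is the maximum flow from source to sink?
Maximum flow = 9

Max flow: 9

Flow assignment:
  0 → 1: 9/10
  1 → 2: 9/9
  2 → 4: 9/18
  4 → 5: 9/13
  5 → 13: 9/17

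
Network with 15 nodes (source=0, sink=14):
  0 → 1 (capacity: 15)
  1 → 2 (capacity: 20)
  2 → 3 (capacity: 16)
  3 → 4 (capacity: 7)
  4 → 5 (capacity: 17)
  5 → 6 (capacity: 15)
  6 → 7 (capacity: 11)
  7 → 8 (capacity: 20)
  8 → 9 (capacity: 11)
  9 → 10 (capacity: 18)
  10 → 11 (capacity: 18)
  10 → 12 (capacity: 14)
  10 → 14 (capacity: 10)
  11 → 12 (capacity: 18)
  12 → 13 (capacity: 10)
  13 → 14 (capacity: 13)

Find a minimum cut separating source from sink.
Min cut value = 7, edges: (3,4)

Min cut value: 7
Partition: S = [0, 1, 2, 3], T = [4, 5, 6, 7, 8, 9, 10, 11, 12, 13, 14]
Cut edges: (3,4)

By max-flow min-cut theorem, max flow = min cut = 7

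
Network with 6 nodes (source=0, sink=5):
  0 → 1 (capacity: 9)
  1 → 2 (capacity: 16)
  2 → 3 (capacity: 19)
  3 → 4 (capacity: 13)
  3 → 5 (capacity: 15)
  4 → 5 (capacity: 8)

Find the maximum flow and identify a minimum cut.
Max flow = 9, Min cut edges: (0,1)

Maximum flow: 9
Minimum cut: (0,1)
Partition: S = [0], T = [1, 2, 3, 4, 5]

Max-flow min-cut theorem verified: both equal 9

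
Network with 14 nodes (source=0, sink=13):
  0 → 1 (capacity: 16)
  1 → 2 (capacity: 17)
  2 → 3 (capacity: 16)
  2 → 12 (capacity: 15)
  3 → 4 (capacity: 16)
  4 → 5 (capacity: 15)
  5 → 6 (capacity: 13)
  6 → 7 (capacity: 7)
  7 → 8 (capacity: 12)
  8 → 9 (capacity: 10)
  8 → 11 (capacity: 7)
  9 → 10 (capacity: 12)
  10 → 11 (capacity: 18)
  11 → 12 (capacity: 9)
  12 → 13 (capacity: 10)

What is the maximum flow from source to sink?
Maximum flow = 10

Max flow: 10

Flow assignment:
  0 → 1: 10/16
  1 → 2: 10/17
  2 → 3: 1/16
  2 → 12: 9/15
  3 → 4: 1/16
  4 → 5: 1/15
  5 → 6: 1/13
  6 → 7: 1/7
  7 → 8: 1/12
  8 → 11: 1/7
  11 → 12: 1/9
  12 → 13: 10/10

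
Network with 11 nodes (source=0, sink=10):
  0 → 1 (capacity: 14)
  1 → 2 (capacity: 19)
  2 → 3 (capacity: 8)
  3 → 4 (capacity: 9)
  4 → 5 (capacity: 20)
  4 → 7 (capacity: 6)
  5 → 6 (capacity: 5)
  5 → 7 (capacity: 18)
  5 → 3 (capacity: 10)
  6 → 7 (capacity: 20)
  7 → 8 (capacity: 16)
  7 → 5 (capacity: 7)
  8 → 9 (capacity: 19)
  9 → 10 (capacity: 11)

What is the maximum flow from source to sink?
Maximum flow = 8

Max flow: 8

Flow assignment:
  0 → 1: 8/14
  1 → 2: 8/19
  2 → 3: 8/8
  3 → 4: 8/9
  4 → 5: 2/20
  4 → 7: 6/6
  5 → 7: 2/18
  7 → 8: 8/16
  8 → 9: 8/19
  9 → 10: 8/11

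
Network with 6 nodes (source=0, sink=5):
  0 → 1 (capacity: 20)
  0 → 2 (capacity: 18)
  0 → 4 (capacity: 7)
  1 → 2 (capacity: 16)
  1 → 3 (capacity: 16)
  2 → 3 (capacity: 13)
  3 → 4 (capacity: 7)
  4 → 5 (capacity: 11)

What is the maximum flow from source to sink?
Maximum flow = 11

Max flow: 11

Flow assignment:
  0 → 1: 4/20
  0 → 2: 3/18
  0 → 4: 4/7
  1 → 2: 4/16
  2 → 3: 7/13
  3 → 4: 7/7
  4 → 5: 11/11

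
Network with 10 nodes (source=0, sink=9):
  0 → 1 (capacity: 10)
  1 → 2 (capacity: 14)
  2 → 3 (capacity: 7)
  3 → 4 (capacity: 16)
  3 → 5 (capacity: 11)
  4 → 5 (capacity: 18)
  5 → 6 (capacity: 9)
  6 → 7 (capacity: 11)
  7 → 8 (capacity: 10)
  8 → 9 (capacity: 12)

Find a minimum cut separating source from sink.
Min cut value = 7, edges: (2,3)

Min cut value: 7
Partition: S = [0, 1, 2], T = [3, 4, 5, 6, 7, 8, 9]
Cut edges: (2,3)

By max-flow min-cut theorem, max flow = min cut = 7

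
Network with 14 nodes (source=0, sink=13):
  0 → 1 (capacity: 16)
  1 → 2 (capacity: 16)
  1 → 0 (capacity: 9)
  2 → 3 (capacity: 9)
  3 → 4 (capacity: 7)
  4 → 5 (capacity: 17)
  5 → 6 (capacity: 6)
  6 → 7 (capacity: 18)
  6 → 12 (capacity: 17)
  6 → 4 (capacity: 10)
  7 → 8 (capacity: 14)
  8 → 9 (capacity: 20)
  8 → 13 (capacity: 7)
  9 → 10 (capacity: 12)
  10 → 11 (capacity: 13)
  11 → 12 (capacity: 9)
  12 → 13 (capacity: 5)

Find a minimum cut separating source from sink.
Min cut value = 6, edges: (5,6)

Min cut value: 6
Partition: S = [0, 1, 2, 3, 4, 5], T = [6, 7, 8, 9, 10, 11, 12, 13]
Cut edges: (5,6)

By max-flow min-cut theorem, max flow = min cut = 6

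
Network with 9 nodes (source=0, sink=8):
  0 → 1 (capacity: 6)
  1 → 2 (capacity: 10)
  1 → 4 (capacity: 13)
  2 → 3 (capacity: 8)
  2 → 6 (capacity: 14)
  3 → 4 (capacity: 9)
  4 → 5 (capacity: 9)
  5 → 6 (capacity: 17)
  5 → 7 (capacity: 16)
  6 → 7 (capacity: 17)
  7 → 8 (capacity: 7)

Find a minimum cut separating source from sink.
Min cut value = 6, edges: (0,1)

Min cut value: 6
Partition: S = [0], T = [1, 2, 3, 4, 5, 6, 7, 8]
Cut edges: (0,1)

By max-flow min-cut theorem, max flow = min cut = 6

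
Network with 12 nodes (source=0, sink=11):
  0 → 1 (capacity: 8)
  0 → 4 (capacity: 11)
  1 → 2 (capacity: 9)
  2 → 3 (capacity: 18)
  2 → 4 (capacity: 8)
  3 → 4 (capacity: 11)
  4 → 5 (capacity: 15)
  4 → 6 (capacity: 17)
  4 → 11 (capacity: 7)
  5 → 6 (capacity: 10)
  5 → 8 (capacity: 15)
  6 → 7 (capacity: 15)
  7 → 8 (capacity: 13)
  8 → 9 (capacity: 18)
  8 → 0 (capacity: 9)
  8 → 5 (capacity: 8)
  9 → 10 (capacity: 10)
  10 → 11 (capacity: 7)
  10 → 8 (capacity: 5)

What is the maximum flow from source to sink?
Maximum flow = 14

Max flow: 14

Flow assignment:
  0 → 1: 8/8
  0 → 4: 11/11
  1 → 2: 8/9
  2 → 4: 8/8
  4 → 5: 12/15
  4 → 11: 7/7
  5 → 8: 12/15
  8 → 9: 10/18
  8 → 0: 5/9
  9 → 10: 10/10
  10 → 11: 7/7
  10 → 8: 3/5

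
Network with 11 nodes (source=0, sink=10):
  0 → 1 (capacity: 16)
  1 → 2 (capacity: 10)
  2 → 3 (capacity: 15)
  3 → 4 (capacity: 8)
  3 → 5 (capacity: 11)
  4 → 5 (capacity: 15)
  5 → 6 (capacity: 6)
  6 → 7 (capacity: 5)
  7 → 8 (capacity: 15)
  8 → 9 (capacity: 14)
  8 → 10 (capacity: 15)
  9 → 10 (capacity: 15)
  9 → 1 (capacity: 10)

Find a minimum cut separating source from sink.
Min cut value = 5, edges: (6,7)

Min cut value: 5
Partition: S = [0, 1, 2, 3, 4, 5, 6], T = [7, 8, 9, 10]
Cut edges: (6,7)

By max-flow min-cut theorem, max flow = min cut = 5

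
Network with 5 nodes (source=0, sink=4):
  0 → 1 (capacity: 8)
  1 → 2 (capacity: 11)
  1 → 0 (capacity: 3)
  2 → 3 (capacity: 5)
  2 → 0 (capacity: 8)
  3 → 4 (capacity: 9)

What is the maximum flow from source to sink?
Maximum flow = 5

Max flow: 5

Flow assignment:
  0 → 1: 8/8
  1 → 2: 8/11
  2 → 3: 5/5
  2 → 0: 3/8
  3 → 4: 5/9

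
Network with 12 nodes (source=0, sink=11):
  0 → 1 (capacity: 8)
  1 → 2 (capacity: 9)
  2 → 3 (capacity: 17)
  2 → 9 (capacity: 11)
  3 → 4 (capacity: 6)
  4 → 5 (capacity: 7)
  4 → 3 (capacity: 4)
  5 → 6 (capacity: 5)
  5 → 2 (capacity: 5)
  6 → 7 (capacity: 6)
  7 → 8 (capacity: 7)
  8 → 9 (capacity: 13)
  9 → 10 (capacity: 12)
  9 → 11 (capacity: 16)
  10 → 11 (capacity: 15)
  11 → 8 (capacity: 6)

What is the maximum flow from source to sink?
Maximum flow = 8

Max flow: 8

Flow assignment:
  0 → 1: 8/8
  1 → 2: 8/9
  2 → 9: 8/11
  9 → 11: 8/16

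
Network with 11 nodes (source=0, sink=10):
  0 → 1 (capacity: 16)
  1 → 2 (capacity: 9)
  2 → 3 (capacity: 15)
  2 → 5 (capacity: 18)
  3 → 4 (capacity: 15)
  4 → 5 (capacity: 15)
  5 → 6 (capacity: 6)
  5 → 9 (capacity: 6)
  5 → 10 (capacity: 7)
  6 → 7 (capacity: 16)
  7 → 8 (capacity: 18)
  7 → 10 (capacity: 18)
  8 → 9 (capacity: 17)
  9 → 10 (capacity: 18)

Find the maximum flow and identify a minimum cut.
Max flow = 9, Min cut edges: (1,2)

Maximum flow: 9
Minimum cut: (1,2)
Partition: S = [0, 1], T = [2, 3, 4, 5, 6, 7, 8, 9, 10]

Max-flow min-cut theorem verified: both equal 9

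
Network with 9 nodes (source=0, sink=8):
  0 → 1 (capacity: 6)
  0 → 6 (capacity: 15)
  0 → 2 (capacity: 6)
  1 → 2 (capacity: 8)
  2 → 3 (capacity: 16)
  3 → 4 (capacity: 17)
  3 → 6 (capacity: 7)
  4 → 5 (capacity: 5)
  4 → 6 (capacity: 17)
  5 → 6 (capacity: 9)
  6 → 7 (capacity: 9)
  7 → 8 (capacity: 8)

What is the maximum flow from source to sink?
Maximum flow = 8

Max flow: 8

Flow assignment:
  0 → 1: 6/6
  0 → 2: 2/6
  1 → 2: 6/8
  2 → 3: 8/16
  3 → 4: 5/17
  3 → 6: 3/7
  4 → 6: 5/17
  6 → 7: 8/9
  7 → 8: 8/8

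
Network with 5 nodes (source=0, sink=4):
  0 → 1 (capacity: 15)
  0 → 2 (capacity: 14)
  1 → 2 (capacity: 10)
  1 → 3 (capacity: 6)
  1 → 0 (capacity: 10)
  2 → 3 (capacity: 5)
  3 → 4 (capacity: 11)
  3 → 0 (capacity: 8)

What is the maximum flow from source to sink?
Maximum flow = 11

Max flow: 11

Flow assignment:
  0 → 1: 11/15
  1 → 2: 5/10
  1 → 3: 6/6
  2 → 3: 5/5
  3 → 4: 11/11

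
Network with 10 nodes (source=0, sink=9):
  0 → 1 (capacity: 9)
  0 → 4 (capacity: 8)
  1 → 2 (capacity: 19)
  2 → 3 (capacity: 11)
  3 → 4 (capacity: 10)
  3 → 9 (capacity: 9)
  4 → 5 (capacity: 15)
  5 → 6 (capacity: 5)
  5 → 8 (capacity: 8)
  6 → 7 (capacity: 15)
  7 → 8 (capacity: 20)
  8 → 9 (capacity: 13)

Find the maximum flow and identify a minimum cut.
Max flow = 17, Min cut edges: (0,1), (0,4)

Maximum flow: 17
Minimum cut: (0,1), (0,4)
Partition: S = [0], T = [1, 2, 3, 4, 5, 6, 7, 8, 9]

Max-flow min-cut theorem verified: both equal 17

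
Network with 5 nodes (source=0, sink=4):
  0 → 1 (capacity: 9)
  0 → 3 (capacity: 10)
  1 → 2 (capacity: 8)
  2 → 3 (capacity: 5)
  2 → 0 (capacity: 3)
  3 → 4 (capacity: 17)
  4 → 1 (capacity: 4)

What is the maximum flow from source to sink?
Maximum flow = 15

Max flow: 15

Flow assignment:
  0 → 1: 8/9
  0 → 3: 10/10
  1 → 2: 8/8
  2 → 3: 5/5
  2 → 0: 3/3
  3 → 4: 15/17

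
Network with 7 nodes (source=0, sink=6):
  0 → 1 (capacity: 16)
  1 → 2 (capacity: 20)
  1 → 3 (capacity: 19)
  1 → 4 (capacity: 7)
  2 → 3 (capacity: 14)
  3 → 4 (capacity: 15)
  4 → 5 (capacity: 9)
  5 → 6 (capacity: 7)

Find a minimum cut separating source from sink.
Min cut value = 7, edges: (5,6)

Min cut value: 7
Partition: S = [0, 1, 2, 3, 4, 5], T = [6]
Cut edges: (5,6)

By max-flow min-cut theorem, max flow = min cut = 7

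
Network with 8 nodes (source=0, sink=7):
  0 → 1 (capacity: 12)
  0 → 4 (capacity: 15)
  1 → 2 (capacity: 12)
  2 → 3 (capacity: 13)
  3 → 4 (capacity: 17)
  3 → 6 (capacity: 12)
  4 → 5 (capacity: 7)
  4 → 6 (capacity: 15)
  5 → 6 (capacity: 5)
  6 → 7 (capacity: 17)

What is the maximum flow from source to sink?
Maximum flow = 17

Max flow: 17

Flow assignment:
  0 → 1: 12/12
  0 → 4: 5/15
  1 → 2: 12/12
  2 → 3: 12/13
  3 → 4: 10/17
  3 → 6: 2/12
  4 → 6: 15/15
  6 → 7: 17/17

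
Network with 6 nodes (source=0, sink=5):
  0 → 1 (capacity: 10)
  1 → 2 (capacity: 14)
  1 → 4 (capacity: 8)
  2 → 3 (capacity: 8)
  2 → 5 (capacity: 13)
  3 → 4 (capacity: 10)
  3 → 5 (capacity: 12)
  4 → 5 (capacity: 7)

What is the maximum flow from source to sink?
Maximum flow = 10

Max flow: 10

Flow assignment:
  0 → 1: 10/10
  1 → 2: 10/14
  2 → 5: 10/13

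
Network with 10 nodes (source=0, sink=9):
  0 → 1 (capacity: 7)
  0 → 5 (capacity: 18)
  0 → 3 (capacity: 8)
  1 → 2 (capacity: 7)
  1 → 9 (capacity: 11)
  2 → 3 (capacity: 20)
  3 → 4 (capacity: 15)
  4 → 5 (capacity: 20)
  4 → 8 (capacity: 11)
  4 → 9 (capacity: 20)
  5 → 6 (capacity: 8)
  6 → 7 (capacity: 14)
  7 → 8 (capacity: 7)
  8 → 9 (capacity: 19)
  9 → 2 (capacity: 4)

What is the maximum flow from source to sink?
Maximum flow = 22

Max flow: 22

Flow assignment:
  0 → 1: 7/7
  0 → 5: 7/18
  0 → 3: 8/8
  1 → 9: 7/11
  3 → 4: 8/15
  4 → 9: 8/20
  5 → 6: 7/8
  6 → 7: 7/14
  7 → 8: 7/7
  8 → 9: 7/19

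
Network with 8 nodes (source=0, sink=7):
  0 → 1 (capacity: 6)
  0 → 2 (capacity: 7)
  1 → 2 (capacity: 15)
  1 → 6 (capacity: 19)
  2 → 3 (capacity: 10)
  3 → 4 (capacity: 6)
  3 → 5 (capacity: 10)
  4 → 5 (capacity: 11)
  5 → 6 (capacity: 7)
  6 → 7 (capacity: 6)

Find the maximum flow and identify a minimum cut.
Max flow = 6, Min cut edges: (6,7)

Maximum flow: 6
Minimum cut: (6,7)
Partition: S = [0, 1, 2, 3, 4, 5, 6], T = [7]

Max-flow min-cut theorem verified: both equal 6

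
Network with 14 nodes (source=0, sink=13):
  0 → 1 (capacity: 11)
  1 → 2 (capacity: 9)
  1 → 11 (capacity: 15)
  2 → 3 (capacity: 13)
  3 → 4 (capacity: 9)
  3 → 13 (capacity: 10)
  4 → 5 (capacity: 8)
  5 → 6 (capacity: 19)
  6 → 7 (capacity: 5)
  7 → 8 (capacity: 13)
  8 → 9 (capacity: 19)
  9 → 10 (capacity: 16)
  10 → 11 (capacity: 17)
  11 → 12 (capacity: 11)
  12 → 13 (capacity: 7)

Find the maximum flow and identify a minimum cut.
Max flow = 11, Min cut edges: (0,1)

Maximum flow: 11
Minimum cut: (0,1)
Partition: S = [0], T = [1, 2, 3, 4, 5, 6, 7, 8, 9, 10, 11, 12, 13]

Max-flow min-cut theorem verified: both equal 11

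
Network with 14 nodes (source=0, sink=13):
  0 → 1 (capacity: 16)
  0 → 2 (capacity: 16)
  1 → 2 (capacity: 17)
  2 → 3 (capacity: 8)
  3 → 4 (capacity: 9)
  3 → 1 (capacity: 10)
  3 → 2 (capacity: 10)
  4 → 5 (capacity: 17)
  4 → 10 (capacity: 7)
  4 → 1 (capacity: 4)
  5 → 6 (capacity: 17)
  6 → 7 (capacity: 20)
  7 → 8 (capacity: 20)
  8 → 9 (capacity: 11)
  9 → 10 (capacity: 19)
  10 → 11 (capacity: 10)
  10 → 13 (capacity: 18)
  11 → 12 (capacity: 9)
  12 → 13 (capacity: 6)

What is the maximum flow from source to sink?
Maximum flow = 8

Max flow: 8

Flow assignment:
  0 → 2: 8/16
  2 → 3: 8/8
  3 → 4: 8/9
  4 → 5: 1/17
  4 → 10: 7/7
  5 → 6: 1/17
  6 → 7: 1/20
  7 → 8: 1/20
  8 → 9: 1/11
  9 → 10: 1/19
  10 → 13: 8/18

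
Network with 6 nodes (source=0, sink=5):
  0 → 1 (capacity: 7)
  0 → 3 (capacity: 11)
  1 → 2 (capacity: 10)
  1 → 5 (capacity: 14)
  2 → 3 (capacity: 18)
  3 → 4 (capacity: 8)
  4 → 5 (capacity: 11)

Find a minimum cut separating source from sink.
Min cut value = 15, edges: (0,1), (3,4)

Min cut value: 15
Partition: S = [0, 2, 3], T = [1, 4, 5]
Cut edges: (0,1), (3,4)

By max-flow min-cut theorem, max flow = min cut = 15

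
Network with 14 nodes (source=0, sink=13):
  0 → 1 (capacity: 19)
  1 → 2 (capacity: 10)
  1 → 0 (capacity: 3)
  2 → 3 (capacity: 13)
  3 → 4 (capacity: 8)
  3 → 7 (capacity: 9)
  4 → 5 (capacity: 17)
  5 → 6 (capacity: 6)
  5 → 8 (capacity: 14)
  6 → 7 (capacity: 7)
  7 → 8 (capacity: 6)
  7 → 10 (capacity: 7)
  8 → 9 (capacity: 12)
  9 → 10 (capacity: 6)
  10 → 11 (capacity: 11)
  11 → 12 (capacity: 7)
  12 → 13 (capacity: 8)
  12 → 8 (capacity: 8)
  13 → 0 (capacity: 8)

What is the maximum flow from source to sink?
Maximum flow = 7

Max flow: 7

Flow assignment:
  0 → 1: 7/19
  1 → 2: 7/10
  2 → 3: 7/13
  3 → 4: 1/8
  3 → 7: 6/9
  4 → 5: 1/17
  5 → 8: 1/14
  7 → 8: 2/6
  7 → 10: 4/7
  8 → 9: 3/12
  9 → 10: 3/6
  10 → 11: 7/11
  11 → 12: 7/7
  12 → 13: 7/8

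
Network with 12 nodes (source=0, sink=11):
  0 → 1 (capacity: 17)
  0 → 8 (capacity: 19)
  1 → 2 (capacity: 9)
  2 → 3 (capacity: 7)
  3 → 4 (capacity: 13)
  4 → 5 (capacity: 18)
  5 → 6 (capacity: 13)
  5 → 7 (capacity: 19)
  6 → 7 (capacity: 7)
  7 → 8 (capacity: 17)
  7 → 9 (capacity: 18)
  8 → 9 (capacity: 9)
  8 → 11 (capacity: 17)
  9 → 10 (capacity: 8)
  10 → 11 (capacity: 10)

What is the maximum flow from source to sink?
Maximum flow = 25

Max flow: 25

Flow assignment:
  0 → 1: 7/17
  0 → 8: 18/19
  1 → 2: 7/9
  2 → 3: 7/7
  3 → 4: 7/13
  4 → 5: 7/18
  5 → 7: 7/19
  7 → 8: 1/17
  7 → 9: 6/18
  8 → 9: 2/9
  8 → 11: 17/17
  9 → 10: 8/8
  10 → 11: 8/10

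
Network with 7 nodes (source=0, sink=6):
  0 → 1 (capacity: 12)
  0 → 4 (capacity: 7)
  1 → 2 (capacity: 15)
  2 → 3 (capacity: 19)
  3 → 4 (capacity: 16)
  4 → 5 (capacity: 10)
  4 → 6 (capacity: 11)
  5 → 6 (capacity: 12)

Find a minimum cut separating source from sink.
Min cut value = 19, edges: (0,1), (0,4)

Min cut value: 19
Partition: S = [0], T = [1, 2, 3, 4, 5, 6]
Cut edges: (0,1), (0,4)

By max-flow min-cut theorem, max flow = min cut = 19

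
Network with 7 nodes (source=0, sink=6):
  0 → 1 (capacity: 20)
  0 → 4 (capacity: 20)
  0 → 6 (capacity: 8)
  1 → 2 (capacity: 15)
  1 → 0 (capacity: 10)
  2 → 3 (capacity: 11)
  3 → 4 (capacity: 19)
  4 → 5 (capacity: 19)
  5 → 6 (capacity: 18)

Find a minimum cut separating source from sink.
Min cut value = 26, edges: (0,6), (5,6)

Min cut value: 26
Partition: S = [0, 1, 2, 3, 4, 5], T = [6]
Cut edges: (0,6), (5,6)

By max-flow min-cut theorem, max flow = min cut = 26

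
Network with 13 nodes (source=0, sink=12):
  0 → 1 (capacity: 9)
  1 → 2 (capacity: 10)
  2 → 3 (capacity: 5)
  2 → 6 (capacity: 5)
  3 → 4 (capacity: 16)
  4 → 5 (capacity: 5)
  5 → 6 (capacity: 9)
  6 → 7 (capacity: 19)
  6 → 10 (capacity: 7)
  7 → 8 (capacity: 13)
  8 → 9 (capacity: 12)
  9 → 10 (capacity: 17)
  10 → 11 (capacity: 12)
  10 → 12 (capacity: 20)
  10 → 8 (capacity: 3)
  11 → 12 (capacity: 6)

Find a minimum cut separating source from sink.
Min cut value = 9, edges: (0,1)

Min cut value: 9
Partition: S = [0], T = [1, 2, 3, 4, 5, 6, 7, 8, 9, 10, 11, 12]
Cut edges: (0,1)

By max-flow min-cut theorem, max flow = min cut = 9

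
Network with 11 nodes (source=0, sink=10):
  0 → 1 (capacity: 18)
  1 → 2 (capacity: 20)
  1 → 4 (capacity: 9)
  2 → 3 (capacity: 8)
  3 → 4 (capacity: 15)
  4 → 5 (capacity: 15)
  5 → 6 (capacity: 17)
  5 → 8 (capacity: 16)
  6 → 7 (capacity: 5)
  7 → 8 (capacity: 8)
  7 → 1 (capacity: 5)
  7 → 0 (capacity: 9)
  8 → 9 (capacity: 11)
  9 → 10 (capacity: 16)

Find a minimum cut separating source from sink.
Min cut value = 11, edges: (8,9)

Min cut value: 11
Partition: S = [0, 1, 2, 3, 4, 5, 6, 7, 8], T = [9, 10]
Cut edges: (8,9)

By max-flow min-cut theorem, max flow = min cut = 11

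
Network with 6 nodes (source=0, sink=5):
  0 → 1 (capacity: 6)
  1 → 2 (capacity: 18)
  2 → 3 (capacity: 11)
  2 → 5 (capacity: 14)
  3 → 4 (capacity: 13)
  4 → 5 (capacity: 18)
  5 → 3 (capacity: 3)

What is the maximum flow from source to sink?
Maximum flow = 6

Max flow: 6

Flow assignment:
  0 → 1: 6/6
  1 → 2: 6/18
  2 → 5: 6/14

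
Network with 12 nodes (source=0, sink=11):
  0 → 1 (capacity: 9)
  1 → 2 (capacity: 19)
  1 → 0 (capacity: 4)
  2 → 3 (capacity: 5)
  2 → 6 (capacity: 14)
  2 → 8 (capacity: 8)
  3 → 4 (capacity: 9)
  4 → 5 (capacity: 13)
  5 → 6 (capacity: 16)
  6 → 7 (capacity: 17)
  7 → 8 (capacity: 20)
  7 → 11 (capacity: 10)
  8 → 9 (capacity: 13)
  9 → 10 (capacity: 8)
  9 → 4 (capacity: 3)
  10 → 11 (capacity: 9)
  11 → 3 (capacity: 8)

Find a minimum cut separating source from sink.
Min cut value = 9, edges: (0,1)

Min cut value: 9
Partition: S = [0], T = [1, 2, 3, 4, 5, 6, 7, 8, 9, 10, 11]
Cut edges: (0,1)

By max-flow min-cut theorem, max flow = min cut = 9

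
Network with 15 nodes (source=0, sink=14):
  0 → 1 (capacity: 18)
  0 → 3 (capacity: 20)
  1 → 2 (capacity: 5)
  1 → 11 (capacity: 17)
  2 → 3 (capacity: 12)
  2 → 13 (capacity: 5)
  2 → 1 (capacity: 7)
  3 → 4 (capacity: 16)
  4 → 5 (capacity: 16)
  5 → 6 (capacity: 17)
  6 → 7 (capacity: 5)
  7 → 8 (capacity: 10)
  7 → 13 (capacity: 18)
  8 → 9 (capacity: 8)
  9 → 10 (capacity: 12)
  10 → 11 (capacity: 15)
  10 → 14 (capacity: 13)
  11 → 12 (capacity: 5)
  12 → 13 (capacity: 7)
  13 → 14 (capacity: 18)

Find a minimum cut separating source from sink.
Min cut value = 15, edges: (2,13), (6,7), (11,12)

Min cut value: 15
Partition: S = [0, 1, 2, 3, 4, 5, 6, 11], T = [7, 8, 9, 10, 12, 13, 14]
Cut edges: (2,13), (6,7), (11,12)

By max-flow min-cut theorem, max flow = min cut = 15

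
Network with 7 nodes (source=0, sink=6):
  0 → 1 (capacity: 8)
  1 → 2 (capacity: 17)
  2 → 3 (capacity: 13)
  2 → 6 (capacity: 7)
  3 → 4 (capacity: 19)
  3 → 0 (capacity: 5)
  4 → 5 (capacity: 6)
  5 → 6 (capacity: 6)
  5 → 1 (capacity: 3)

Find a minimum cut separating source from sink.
Min cut value = 8, edges: (0,1)

Min cut value: 8
Partition: S = [0], T = [1, 2, 3, 4, 5, 6]
Cut edges: (0,1)

By max-flow min-cut theorem, max flow = min cut = 8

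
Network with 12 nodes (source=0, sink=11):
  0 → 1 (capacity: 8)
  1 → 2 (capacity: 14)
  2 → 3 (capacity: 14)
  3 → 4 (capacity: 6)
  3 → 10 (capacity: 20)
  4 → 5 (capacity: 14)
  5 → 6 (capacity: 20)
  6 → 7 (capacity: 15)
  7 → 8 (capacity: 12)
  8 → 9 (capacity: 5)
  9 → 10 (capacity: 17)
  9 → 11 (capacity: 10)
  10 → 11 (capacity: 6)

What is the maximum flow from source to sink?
Maximum flow = 8

Max flow: 8

Flow assignment:
  0 → 1: 8/8
  1 → 2: 8/14
  2 → 3: 8/14
  3 → 4: 2/6
  3 → 10: 6/20
  4 → 5: 2/14
  5 → 6: 2/20
  6 → 7: 2/15
  7 → 8: 2/12
  8 → 9: 2/5
  9 → 11: 2/10
  10 → 11: 6/6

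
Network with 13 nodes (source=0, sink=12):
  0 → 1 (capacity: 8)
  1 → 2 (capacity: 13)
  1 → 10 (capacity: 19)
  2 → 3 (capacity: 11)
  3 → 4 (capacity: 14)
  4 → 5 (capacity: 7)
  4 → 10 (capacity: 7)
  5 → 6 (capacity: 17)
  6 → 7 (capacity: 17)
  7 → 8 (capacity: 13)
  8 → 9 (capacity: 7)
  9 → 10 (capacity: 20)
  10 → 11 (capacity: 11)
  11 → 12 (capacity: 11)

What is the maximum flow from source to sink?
Maximum flow = 8

Max flow: 8

Flow assignment:
  0 → 1: 8/8
  1 → 10: 8/19
  10 → 11: 8/11
  11 → 12: 8/11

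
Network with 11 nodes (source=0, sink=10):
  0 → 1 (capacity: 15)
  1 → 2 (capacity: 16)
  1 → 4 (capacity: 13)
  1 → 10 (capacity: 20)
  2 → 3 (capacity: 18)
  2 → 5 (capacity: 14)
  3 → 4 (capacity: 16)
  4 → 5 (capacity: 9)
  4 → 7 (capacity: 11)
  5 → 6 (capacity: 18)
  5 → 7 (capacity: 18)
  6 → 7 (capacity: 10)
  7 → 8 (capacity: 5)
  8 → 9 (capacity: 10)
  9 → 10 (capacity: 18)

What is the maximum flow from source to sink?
Maximum flow = 15

Max flow: 15

Flow assignment:
  0 → 1: 15/15
  1 → 10: 15/20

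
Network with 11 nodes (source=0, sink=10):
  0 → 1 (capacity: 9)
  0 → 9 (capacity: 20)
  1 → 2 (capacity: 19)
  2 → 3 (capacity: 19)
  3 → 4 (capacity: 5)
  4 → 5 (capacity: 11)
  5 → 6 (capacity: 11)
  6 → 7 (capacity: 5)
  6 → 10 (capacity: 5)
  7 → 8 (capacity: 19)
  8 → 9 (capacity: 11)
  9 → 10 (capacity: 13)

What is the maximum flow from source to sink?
Maximum flow = 18

Max flow: 18

Flow assignment:
  0 → 1: 5/9
  0 → 9: 13/20
  1 → 2: 5/19
  2 → 3: 5/19
  3 → 4: 5/5
  4 → 5: 5/11
  5 → 6: 5/11
  6 → 10: 5/5
  9 → 10: 13/13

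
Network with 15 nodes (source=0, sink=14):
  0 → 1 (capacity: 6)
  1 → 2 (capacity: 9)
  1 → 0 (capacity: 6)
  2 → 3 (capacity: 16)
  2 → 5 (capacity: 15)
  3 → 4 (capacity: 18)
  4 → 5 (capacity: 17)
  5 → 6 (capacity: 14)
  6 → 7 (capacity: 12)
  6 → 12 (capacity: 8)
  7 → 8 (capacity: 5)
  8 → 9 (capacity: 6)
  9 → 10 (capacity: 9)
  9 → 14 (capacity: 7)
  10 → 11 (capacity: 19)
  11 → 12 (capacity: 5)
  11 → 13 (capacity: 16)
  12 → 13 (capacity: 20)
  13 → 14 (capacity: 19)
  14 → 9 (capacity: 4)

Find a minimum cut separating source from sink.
Min cut value = 6, edges: (0,1)

Min cut value: 6
Partition: S = [0], T = [1, 2, 3, 4, 5, 6, 7, 8, 9, 10, 11, 12, 13, 14]
Cut edges: (0,1)

By max-flow min-cut theorem, max flow = min cut = 6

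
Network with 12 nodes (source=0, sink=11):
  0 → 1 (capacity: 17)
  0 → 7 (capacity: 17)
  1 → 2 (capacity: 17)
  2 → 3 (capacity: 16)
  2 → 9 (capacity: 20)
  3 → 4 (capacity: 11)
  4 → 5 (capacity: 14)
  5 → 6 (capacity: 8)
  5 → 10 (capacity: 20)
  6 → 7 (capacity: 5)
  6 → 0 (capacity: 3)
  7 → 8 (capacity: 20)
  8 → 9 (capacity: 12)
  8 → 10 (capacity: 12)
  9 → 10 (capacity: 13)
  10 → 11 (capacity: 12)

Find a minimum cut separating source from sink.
Min cut value = 12, edges: (10,11)

Min cut value: 12
Partition: S = [0, 1, 2, 3, 4, 5, 6, 7, 8, 9, 10], T = [11]
Cut edges: (10,11)

By max-flow min-cut theorem, max flow = min cut = 12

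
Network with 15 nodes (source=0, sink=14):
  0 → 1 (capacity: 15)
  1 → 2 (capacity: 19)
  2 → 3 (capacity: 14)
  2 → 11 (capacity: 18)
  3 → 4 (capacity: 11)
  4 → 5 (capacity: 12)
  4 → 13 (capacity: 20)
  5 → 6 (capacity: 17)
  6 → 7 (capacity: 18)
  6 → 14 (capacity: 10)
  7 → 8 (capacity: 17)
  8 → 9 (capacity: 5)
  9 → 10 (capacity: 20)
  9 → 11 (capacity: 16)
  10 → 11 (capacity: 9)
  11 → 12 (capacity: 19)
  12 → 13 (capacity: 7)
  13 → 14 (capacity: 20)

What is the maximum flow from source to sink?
Maximum flow = 15

Max flow: 15

Flow assignment:
  0 → 1: 15/15
  1 → 2: 15/19
  2 → 3: 11/14
  2 → 11: 4/18
  3 → 4: 11/11
  4 → 13: 11/20
  11 → 12: 4/19
  12 → 13: 4/7
  13 → 14: 15/20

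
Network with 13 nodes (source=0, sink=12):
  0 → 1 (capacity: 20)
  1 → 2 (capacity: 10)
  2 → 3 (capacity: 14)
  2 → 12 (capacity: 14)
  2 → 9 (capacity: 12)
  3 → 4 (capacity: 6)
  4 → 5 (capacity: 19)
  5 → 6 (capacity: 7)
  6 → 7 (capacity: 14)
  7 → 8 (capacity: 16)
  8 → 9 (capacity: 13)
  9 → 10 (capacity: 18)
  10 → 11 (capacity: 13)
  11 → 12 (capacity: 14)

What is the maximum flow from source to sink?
Maximum flow = 10

Max flow: 10

Flow assignment:
  0 → 1: 10/20
  1 → 2: 10/10
  2 → 12: 10/14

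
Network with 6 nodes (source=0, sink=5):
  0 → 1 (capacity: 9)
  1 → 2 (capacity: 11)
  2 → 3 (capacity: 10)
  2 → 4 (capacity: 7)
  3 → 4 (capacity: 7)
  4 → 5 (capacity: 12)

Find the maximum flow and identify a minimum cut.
Max flow = 9, Min cut edges: (0,1)

Maximum flow: 9
Minimum cut: (0,1)
Partition: S = [0], T = [1, 2, 3, 4, 5]

Max-flow min-cut theorem verified: both equal 9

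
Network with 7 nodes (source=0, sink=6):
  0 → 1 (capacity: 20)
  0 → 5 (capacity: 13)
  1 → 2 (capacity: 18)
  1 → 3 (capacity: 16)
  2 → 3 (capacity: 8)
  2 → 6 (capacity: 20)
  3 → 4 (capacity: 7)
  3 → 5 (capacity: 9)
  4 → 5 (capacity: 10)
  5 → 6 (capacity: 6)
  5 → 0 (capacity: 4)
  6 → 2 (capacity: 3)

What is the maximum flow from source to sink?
Maximum flow = 24

Max flow: 24

Flow assignment:
  0 → 1: 20/20
  0 → 5: 4/13
  1 → 2: 18/18
  1 → 3: 2/16
  2 → 6: 18/20
  3 → 5: 2/9
  5 → 6: 6/6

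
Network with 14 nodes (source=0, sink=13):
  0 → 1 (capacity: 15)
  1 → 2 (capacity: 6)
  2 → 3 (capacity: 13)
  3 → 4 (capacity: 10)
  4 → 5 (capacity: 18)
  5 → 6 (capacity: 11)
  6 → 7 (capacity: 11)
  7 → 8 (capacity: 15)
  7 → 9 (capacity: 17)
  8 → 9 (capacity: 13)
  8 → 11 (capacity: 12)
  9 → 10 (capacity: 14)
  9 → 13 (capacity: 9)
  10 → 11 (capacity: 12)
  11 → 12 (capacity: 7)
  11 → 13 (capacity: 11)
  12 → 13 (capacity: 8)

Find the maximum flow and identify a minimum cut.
Max flow = 6, Min cut edges: (1,2)

Maximum flow: 6
Minimum cut: (1,2)
Partition: S = [0, 1], T = [2, 3, 4, 5, 6, 7, 8, 9, 10, 11, 12, 13]

Max-flow min-cut theorem verified: both equal 6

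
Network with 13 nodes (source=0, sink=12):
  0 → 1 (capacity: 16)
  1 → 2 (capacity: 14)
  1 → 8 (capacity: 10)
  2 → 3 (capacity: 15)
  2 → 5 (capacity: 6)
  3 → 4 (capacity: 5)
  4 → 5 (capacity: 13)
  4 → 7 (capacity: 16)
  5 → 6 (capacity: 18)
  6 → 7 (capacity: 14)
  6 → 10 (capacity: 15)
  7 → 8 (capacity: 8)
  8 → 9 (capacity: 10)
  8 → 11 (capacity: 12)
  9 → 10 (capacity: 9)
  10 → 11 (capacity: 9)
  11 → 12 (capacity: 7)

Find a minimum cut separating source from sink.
Min cut value = 7, edges: (11,12)

Min cut value: 7
Partition: S = [0, 1, 2, 3, 4, 5, 6, 7, 8, 9, 10, 11], T = [12]
Cut edges: (11,12)

By max-flow min-cut theorem, max flow = min cut = 7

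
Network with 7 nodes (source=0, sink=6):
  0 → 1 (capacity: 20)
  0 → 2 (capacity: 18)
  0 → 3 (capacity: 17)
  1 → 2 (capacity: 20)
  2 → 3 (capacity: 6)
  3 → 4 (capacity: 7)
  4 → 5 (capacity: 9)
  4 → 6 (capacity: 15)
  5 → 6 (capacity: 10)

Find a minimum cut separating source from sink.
Min cut value = 7, edges: (3,4)

Min cut value: 7
Partition: S = [0, 1, 2, 3], T = [4, 5, 6]
Cut edges: (3,4)

By max-flow min-cut theorem, max flow = min cut = 7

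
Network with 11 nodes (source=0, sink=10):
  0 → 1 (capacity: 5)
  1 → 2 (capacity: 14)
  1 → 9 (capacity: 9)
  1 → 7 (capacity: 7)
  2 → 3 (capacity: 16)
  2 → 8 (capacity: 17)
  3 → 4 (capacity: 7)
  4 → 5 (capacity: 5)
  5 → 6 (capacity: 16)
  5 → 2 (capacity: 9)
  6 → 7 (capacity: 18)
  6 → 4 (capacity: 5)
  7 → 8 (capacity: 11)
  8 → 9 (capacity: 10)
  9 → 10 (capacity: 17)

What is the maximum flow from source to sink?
Maximum flow = 5

Max flow: 5

Flow assignment:
  0 → 1: 5/5
  1 → 9: 5/9
  9 → 10: 5/17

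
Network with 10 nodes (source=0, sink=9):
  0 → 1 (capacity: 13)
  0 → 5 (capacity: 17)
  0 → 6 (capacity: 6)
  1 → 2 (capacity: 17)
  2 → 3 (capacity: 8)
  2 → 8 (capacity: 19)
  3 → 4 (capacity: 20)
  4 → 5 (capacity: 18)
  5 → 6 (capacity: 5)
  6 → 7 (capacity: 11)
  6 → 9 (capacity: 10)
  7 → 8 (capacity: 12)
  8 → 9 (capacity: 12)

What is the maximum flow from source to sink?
Maximum flow = 22

Max flow: 22

Flow assignment:
  0 → 1: 13/13
  0 → 5: 4/17
  0 → 6: 5/6
  1 → 2: 13/17
  2 → 3: 1/8
  2 → 8: 12/19
  3 → 4: 1/20
  4 → 5: 1/18
  5 → 6: 5/5
  6 → 9: 10/10
  8 → 9: 12/12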